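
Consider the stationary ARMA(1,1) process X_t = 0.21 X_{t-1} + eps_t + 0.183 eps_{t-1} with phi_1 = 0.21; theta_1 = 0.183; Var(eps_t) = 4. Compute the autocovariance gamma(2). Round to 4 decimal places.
\gamma(2) = 0.3586

Multiply the model equation by X_{t-k} and take expectations. With theta_0 = psi_0 = 1 and psi_j the MA(infinity) weights, this gives
  gamma(k) - sum_i phi_i gamma(k-i) = c_k,
  c_k = sigma^2 * sum_{j=k..q} theta_j psi_{j-k}   (c_k = 0 for k > q),
using gamma(-m) = gamma(m).
psi-weights needed (psi_j = theta_j + sum_i phi_i psi_{j-i}):
  psi_1 = theta_1 + phi_1 = 0.183 + (0.21) = 0.393
Right-hand sides:
  c_0 = sigma^2 (1 + theta_1 psi_1) = 4 * (1 + (0.183)(0.393)) = 4 * 1.071919 = 4.287676
  c_1 = sigma^2 theta_1 = 4 * (0.183) = 0.732
  c_2 = 0
Equations for k = 0 and k = 1 (AR order 1):
  gamma(0) = phi_1 gamma(1) + c_0
  gamma(1) = phi_1 gamma(0) + c_1
Substituting the second into the first: gamma(0) (1 - phi_1^2) = c_0 + phi_1 c_1, so
  gamma(0) = (c_0 + phi_1 c_1) / (1 - phi_1^2) = (4.287676 + (0.21)(0.732)) / (1 - (0.21)^2) = 4.441396 / 0.9559 = 4.646298.
  gamma(1) = phi_1 gamma(0) + c_1 = (0.21)(4.646298) + (0.732) = 1.707723.
For k = 2 (> q): gamma(2) = phi_1 gamma(1) = (0.21)(1.707723) = 0.358622.
Therefore gamma(2) = 0.3586 (to 4 decimal places).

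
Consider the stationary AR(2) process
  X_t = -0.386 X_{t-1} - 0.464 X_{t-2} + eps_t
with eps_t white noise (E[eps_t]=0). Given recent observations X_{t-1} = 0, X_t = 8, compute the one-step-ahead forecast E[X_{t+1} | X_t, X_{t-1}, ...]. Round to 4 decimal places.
E[X_{t+1} \mid \mathcal F_t] = -3.0880

For an AR(p) model X_t = c + sum_i phi_i X_{t-i} + eps_t, the
one-step-ahead conditional mean is
  E[X_{t+1} | X_t, ...] = c + sum_i phi_i X_{t+1-i}.
Substitute known values:
  E[X_{t+1} | ...] = (-0.386) * (8) + (-0.464) * (0)
                   = -3.0880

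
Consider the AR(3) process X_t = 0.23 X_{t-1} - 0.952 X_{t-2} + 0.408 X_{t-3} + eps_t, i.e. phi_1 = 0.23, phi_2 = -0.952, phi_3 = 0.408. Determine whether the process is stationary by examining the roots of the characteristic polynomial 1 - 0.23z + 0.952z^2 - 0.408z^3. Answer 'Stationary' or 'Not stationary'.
\text{Not stationary}

The AR(p) characteristic polynomial is P(z) = 1 - 0.23z + 0.952z^2 - 0.408z^3.
Stationarity requires all roots to lie outside the unit circle, i.e. |z| > 1 for every root.
Degree 3: look for a simple real root z0 first, then factor out (1 - z/z0) and solve the remaining quadratic.
Testing z0 = 2.5: P(2.5) = 1 + (-0.23)(2.5) + (0.952)(2.5)^2 + (-0.408)(2.5)^3
  = 1 + (-0.575) + (5.95) + (-6.375) = 0.  So z_0 = 2.5 is a root, |z_0| = 2.5.
Divide out the factor (1 - 0.4 z) = (1 - z/z0) (since 1/z0 = 0.4):
  P(z) = (1 - 0.4 z)(1 + (0.17) z + (1.02) z^2)
  [check: z-coef 0.17 - (0.4) = -0.23; z^2-coef 1.02 - (0.4)(0.17) = 0.952; z^3-coef -(0.4)(1.02) = -0.408.]
Remaining roots from the quadratic factor 1 + (0.17) z + (1.02) z^2:
  Set 1 + (0.17) z + (1.02) z^2 = 0, i.e. a z^2 + b z + c = 0 with a = 1.02, b = 0.17, c = 1.
  Discriminant D = b^2 - 4ac = (0.17)^2 - 4*(1.02)*1 = 0.0289 - (4.08) = -4.0511.
  D < 0, so the roots are the complex-conjugate pair z = (-b +/- i sqrt(-D)) / (2a) = -0.0833 +/- 0.9866i.
  For a conjugate pair |z|^2 = z * conj(z) = (product of roots) = c/a = 1/(1.02) = 0.980392, so |z| = sqrt(0.980392) = 0.9901 for both roots.
Moduli of all roots: 2.5000, 0.9901, 0.9901.
All moduli strictly greater than 1? No.
Verdict: Not stationary.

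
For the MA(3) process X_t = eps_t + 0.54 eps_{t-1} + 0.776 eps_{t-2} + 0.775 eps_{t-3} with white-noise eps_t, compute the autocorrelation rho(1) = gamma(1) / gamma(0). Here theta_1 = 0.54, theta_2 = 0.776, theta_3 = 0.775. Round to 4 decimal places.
\rho(1) = 0.6256

For an MA(q) process with theta_0 = 1, the autocovariance is
  gamma(k) = sigma^2 * sum_{i=0..q-k} theta_i * theta_{i+k},
and rho(k) = gamma(k) / gamma(0). Sigma^2 cancels.
  numerator   = (1)*(0.54) + (0.54)*(0.776) + (0.776)*(0.775) = 1.56044.
  denominator = (1)^2 + (0.54)^2 + (0.776)^2 + (0.775)^2 = 2.494401.
  rho(1) = 1.56044 / 2.494401 = 0.6256.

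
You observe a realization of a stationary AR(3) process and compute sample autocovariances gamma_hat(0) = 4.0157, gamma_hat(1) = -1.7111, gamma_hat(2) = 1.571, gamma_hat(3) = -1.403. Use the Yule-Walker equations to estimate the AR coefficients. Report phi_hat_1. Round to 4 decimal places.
\hat\phi_{1} = -0.2780

The Yule-Walker equations for an AR(p) process read, in matrix form,
  Gamma_p phi = r_p,   with   (Gamma_p)_{ij} = gamma(|i - j|),
                       (r_p)_i = gamma(i),   i,j = 1..p.
Substitute the sample gammas (Toeplitz matrix and right-hand side of size 3):
  Gamma_p = [[4.0157, -1.7111, 1.571], [-1.7111, 4.0157, -1.7111], [1.571, -1.7111, 4.0157]]
  r_p     = [-1.7111, 1.571, -1.403]
Written out (R1..R3):
  (R1) 4.0157 phi_1 - 1.7111 phi_2 + 1.571 phi_3 = -1.7111
  (R2) -1.7111 phi_1 + 4.0157 phi_2 - 1.7111 phi_3 = 1.571
  (R3) 1.571 phi_1 - 1.7111 phi_2 + 4.0157 phi_3 = -1.403
Gaussian elimination:
  R2 <- R2 - (-1.7111/4.0157) R1 = R2 - (-0.426103) R1:  3.286596 phi_2 - 1.041693 phi_3 = 0.841896
  R3 <- R3 - (1.571/4.0157) R1 = R3 - (0.391214) R1:  -1.041693 phi_2 + 3.401102 phi_3 = -0.733593
  R3 <- R3 - (-1.041693/3.286596) R2 = R3 - (-0.316952) R2:  3.070935 phi_3 = -0.466752
Back-substitution:
  phi_hat_3 = -0.466752 / 3.070935 = -0.15199
  phi_hat_2 = (0.841896 - (-1.041693)(-0.15199)) / 3.286596 = 0.207987
  phi_hat_1 = (-1.7111 - (-1.7111)(0.207987) - (1.571)(-0.15199)) / 4.0157 = -0.278018
So phi_hat = [-0.2780, 0.2080, -0.1520].
Therefore phi_hat_1 = -0.2780.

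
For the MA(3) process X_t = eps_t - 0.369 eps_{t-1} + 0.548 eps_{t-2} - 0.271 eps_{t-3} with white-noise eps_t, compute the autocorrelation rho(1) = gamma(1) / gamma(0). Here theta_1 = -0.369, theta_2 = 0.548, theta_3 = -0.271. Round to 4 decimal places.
\rho(1) = -0.4767

For an MA(q) process with theta_0 = 1, the autocovariance is
  gamma(k) = sigma^2 * sum_{i=0..q-k} theta_i * theta_{i+k},
and rho(k) = gamma(k) / gamma(0). Sigma^2 cancels.
  numerator   = (1)*(-0.369) + (-0.369)*(0.548) + (0.548)*(-0.271) = -0.71972.
  denominator = (1)^2 + (-0.369)^2 + (0.548)^2 + (-0.271)^2 = 1.509906.
  rho(1) = -0.71972 / 1.509906 = -0.4767.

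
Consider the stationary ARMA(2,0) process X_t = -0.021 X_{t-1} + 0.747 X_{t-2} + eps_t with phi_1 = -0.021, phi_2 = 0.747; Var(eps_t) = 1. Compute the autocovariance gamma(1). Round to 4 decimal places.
\gamma(1) = -0.1891

Multiply the model equation by X_{t-k} and take expectations. With theta_0 = psi_0 = 1 and psi_j the MA(infinity) weights, this gives
  gamma(k) - sum_i phi_i gamma(k-i) = c_k,
  c_k = sigma^2 * sum_{j=k..q} theta_j psi_{j-k}   (c_k = 0 for k > q),
using gamma(-m) = gamma(m).
Pure AR (q = 0): c_0 = sigma^2 = 1, c_k = 0 for k >= 1.
Equations for k = 0, 1, 2 (AR order 2, c_2 = 0):
  (E0) gamma(0) = phi_1 gamma(1) + phi_2 gamma(2) + c_0
  (E1) gamma(1) = phi_1 gamma(0) + phi_2 gamma(1) + c_1
  (E2) gamma(2) = phi_1 gamma(1) + phi_2 gamma(0)
From (E1): gamma(1) = A gamma(0) + B with
  A = phi_1 / (1 - phi_2) = -0.021 / 0.253 = -0.083004,   B = c_1 / (1 - phi_2) = 0 / 0.253 = 0.
Insert (E2) into (E0): gamma(0) (1 - phi_2^2) = phi_1 (1 + phi_2) gamma(1) + c_0.
  phi_1 (1 + phi_2) = (-0.021)(1.747) = -0.036687,   1 - phi_2^2 = 0.441991.
Replace gamma(1) by A gamma(0) + B and collect gamma(0):
  gamma(0) [0.441991 - (-0.036687)(-0.083004)] = c_0 = 1
  gamma(0) * 0.438946 = 1
  gamma(0) = 1 / 0.438946 = 2.278185.
  gamma(1) = A gamma(0) = (-0.083004)(2.278185) = -0.189098.
Therefore gamma(1) = -0.1891 (to 4 decimal places).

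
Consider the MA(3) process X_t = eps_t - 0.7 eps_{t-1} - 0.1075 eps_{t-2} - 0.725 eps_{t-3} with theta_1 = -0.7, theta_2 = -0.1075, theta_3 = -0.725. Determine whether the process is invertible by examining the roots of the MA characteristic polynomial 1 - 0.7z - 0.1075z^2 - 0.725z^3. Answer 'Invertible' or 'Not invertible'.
\text{Not invertible}

The MA(q) characteristic polynomial is P(z) = 1 - 0.7z - 0.1075z^2 - 0.725z^3.
Invertibility requires all roots to lie outside the unit circle, i.e. |z| > 1 for every root.
Degree 3: look for a simple real root z0 first, then factor out (1 - z/z0) and solve the remaining quadratic.
Testing z0 = 0.8: P(0.8) = 1 + (-0.7)(0.8) + (-0.1075)(0.8)^2 + (-0.725)(0.8)^3
  = 1 + (-0.56) + (-0.0688) + (-0.3712) = 0.  So z_0 = 0.8 is a root, |z_0| = 0.8.
Divide out the factor (1 - 1.25 z) = (1 - z/z0) (since 1/z0 = 1.25):
  P(z) = (1 - 1.25 z)(1 + (0.55) z + (0.58) z^2)
  [check: z-coef 0.55 - (1.25) = -0.7; z^2-coef 0.58 - (1.25)(0.55) = -0.1075; z^3-coef -(1.25)(0.58) = -0.725.]
Remaining roots from the quadratic factor 1 + (0.55) z + (0.58) z^2:
  Set 1 + (0.55) z + (0.58) z^2 = 0, i.e. a z^2 + b z + c = 0 with a = 0.58, b = 0.55, c = 1.
  Discriminant D = b^2 - 4ac = (0.55)^2 - 4*(0.58)*1 = 0.3025 - (2.32) = -2.0175.
  D < 0, so the roots are the complex-conjugate pair z = (-b +/- i sqrt(-D)) / (2a) = -0.4741 +/- 1.2245i.
  For a conjugate pair |z|^2 = z * conj(z) = (product of roots) = c/a = 1/(0.58) = 1.724138, so |z| = sqrt(1.724138) = 1.3131 for both roots.
Moduli of all roots: 0.8000, 1.3131, 1.3131.
All moduli strictly greater than 1? No.
Verdict: Not invertible.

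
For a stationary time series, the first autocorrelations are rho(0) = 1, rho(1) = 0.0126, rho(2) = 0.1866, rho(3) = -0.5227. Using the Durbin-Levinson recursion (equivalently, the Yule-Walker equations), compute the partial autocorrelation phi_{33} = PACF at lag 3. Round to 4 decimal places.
\phi_{33} = -0.5460

The PACF at lag k is phi_{kk}, the last component of the solution
to the Yule-Walker system G_k phi = r_k where
  (G_k)_{ij} = rho(|i - j|), (r_k)_i = rho(i), i,j = 1..k.
Equivalently, Durbin-Levinson gives phi_{kk} iteratively:
  phi_{11} = rho(1)
  phi_{kk} = [rho(k) - sum_{j=1..k-1} phi_{k-1,j} rho(k-j)]
            / [1 - sum_{j=1..k-1} phi_{k-1,j} rho(j)],
  phi_{k,j} = phi_{k-1,j} - phi_{kk} phi_{k-1,k-j},  j = 1..k-1.
Step k = 1:
  phi_11 = rho(1) = 0.0126.
Step k = 2:
  phi_22 = [rho(2) - phi_11 rho(1)] / [1 - phi_11 rho(1)] = [0.1866 - (0.0126)(0.0126)] / [1 - (0.0126)(0.0126)]
         = 0.18644124 / 0.99984124 = 0.186471.
  Update: phi_21 = phi_11 - phi_22 phi_11 = 0.0126 - (0.186471)(0.0126) = 0.01025.
Step k = 3:
  phi_33 = [rho(3) - phi_21 rho(2) - phi_22 rho(1)] / [1 - phi_21 rho(1) - phi_22 rho(2)]
    numerator   = -0.5227 - (0.01025)(0.1866) - (0.186471)(0.0126) = -0.52696227
    denominator = 1 - (0.01025)(0.0126) - (0.186471)(0.1866) = 0.96507538
  phi_33 = -0.52696227 / 0.96507538 = -0.546.
Therefore phi_{33} = -0.5460.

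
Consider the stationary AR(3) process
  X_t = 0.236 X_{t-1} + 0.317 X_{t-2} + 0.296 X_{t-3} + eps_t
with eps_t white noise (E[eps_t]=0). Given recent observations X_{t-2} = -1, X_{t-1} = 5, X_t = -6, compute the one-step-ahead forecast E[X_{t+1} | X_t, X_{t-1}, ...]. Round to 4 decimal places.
E[X_{t+1} \mid \mathcal F_t] = -0.1270

For an AR(p) model X_t = c + sum_i phi_i X_{t-i} + eps_t, the
one-step-ahead conditional mean is
  E[X_{t+1} | X_t, ...] = c + sum_i phi_i X_{t+1-i}.
Substitute known values:
  E[X_{t+1} | ...] = (0.236) * (-6) + (0.317) * (5) + (0.296) * (-1)
                   = -0.1270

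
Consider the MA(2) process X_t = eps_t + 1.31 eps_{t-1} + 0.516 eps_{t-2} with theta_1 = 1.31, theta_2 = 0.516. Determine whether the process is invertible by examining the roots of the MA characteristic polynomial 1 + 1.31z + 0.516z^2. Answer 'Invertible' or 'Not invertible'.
\text{Invertible}

The MA(q) characteristic polynomial is P(z) = 1 + 1.31z + 0.516z^2.
Invertibility requires all roots to lie outside the unit circle, i.e. |z| > 1 for every root.
Set 1 + (1.31) z + (0.516) z^2 = 0, i.e. a z^2 + b z + c = 0 with a = 0.516, b = 1.31, c = 1.
Discriminant D = b^2 - 4ac = (1.31)^2 - 4*(0.516)*1 = 1.7161 - (2.064) = -0.3479.
D < 0, so the roots are the complex-conjugate pair z = (-b +/- i sqrt(-D)) / (2a) = -1.2694 +/- 0.5715i.
For a conjugate pair |z|^2 = z * conj(z) = (product of roots) = c/a = 1/(0.516) = 1.937984, so |z| = sqrt(1.937984) = 1.3921 for both roots.
Moduli of all roots: 1.3921, 1.3921.
All moduli strictly greater than 1? Yes.
Verdict: Invertible.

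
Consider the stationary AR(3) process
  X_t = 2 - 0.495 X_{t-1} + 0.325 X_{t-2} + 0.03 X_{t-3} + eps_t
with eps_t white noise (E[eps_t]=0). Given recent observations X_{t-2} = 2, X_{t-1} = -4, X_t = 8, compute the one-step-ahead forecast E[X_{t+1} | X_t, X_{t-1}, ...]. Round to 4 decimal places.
E[X_{t+1} \mid \mathcal F_t] = -3.2000

For an AR(p) model X_t = c + sum_i phi_i X_{t-i} + eps_t, the
one-step-ahead conditional mean is
  E[X_{t+1} | X_t, ...] = c + sum_i phi_i X_{t+1-i}.
Substitute known values:
  E[X_{t+1} | ...] = 2 + (-0.495) * (8) + (0.325) * (-4) + (0.03) * (2)
                   = -3.2000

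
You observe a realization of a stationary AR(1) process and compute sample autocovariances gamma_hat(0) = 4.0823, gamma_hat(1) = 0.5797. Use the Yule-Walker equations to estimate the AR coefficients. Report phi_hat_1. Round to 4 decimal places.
\hat\phi_{1} = 0.1420

The Yule-Walker equations for an AR(p) process read, in matrix form,
  Gamma_p phi = r_p,   with   (Gamma_p)_{ij} = gamma(|i - j|),
                       (r_p)_i = gamma(i),   i,j = 1..p.
Substitute the sample gammas (Toeplitz matrix and right-hand side of size 1):
  Gamma_p = [[4.0823]]
  r_p     = [0.5797]
With p = 1 this is the single equation gamma(0) phi_1 = gamma(1):
  phi_hat_1 = gamma(1) / gamma(0) = 0.5797 / 4.0823 = 0.1420.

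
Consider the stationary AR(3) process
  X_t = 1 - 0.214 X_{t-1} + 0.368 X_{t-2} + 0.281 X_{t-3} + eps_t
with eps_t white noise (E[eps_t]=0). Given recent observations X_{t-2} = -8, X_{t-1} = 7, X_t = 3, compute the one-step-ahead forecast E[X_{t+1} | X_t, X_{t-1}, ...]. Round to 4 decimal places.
E[X_{t+1} \mid \mathcal F_t] = 0.6860

For an AR(p) model X_t = c + sum_i phi_i X_{t-i} + eps_t, the
one-step-ahead conditional mean is
  E[X_{t+1} | X_t, ...] = c + sum_i phi_i X_{t+1-i}.
Substitute known values:
  E[X_{t+1} | ...] = 1 + (-0.214) * (3) + (0.368) * (7) + (0.281) * (-8)
                   = 0.6860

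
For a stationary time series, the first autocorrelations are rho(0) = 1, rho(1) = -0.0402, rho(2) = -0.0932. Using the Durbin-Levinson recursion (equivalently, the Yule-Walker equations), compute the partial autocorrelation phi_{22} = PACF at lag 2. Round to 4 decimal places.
\phi_{22} = -0.0950

The PACF at lag k is phi_{kk}, the last component of the solution
to the Yule-Walker system G_k phi = r_k where
  (G_k)_{ij} = rho(|i - j|), (r_k)_i = rho(i), i,j = 1..k.
Equivalently, Durbin-Levinson gives phi_{kk} iteratively:
  phi_{11} = rho(1)
  phi_{kk} = [rho(k) - sum_{j=1..k-1} phi_{k-1,j} rho(k-j)]
            / [1 - sum_{j=1..k-1} phi_{k-1,j} rho(j)],
  phi_{k,j} = phi_{k-1,j} - phi_{kk} phi_{k-1,k-j},  j = 1..k-1.
Step k = 1:
  phi_11 = rho(1) = -0.0402.
Step k = 2:
  phi_22 = [rho(2) - phi_11 rho(1)] / [1 - phi_11 rho(1)] = [-0.0932 - (-0.0402)(-0.0402)] / [1 - (-0.0402)(-0.0402)]
         = -0.09481604 / 0.99838396 = -0.095.
Therefore phi_{22} = -0.0950.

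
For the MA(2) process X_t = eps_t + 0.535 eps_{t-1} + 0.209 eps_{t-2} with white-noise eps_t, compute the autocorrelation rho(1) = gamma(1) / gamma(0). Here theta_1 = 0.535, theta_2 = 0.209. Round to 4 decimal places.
\rho(1) = 0.4864

For an MA(q) process with theta_0 = 1, the autocovariance is
  gamma(k) = sigma^2 * sum_{i=0..q-k} theta_i * theta_{i+k},
and rho(k) = gamma(k) / gamma(0). Sigma^2 cancels.
  numerator   = (1)*(0.535) + (0.535)*(0.209) = 0.646815.
  denominator = (1)^2 + (0.535)^2 + (0.209)^2 = 1.329906.
  rho(1) = 0.646815 / 1.329906 = 0.4864.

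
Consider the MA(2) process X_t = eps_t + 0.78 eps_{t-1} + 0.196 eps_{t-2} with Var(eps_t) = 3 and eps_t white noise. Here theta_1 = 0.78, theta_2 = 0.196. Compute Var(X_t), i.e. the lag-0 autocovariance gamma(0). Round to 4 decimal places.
\gamma(0) = 4.9404

For an MA(q) process X_t = eps_t + sum_i theta_i eps_{t-i} with
Var(eps_t) = sigma^2, the variance is
  gamma(0) = sigma^2 * (1 + sum_i theta_i^2).
  sum_i theta_i^2 = (0.78)^2 + (0.196)^2 = 0.6084 + 0.038416 = 0.646816.
  gamma(0) = 3 * (1 + 0.646816) = 3 * 1.646816 = 4.940448, which rounds to 4.9404.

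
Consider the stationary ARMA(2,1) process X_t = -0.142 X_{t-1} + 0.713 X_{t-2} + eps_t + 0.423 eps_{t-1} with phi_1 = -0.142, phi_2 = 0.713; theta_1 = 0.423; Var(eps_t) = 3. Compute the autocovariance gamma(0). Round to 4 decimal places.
\gamma(0) = 6.1438

Multiply the model equation by X_{t-k} and take expectations. With theta_0 = psi_0 = 1 and psi_j the MA(infinity) weights, this gives
  gamma(k) - sum_i phi_i gamma(k-i) = c_k,
  c_k = sigma^2 * sum_{j=k..q} theta_j psi_{j-k}   (c_k = 0 for k > q),
using gamma(-m) = gamma(m).
psi-weights needed (psi_j = theta_j + sum_i phi_i psi_{j-i}):
  psi_1 = theta_1 + phi_1 = 0.423 + (-0.142) = 0.281
Right-hand sides:
  c_0 = sigma^2 (1 + theta_1 psi_1) = 3 * (1 + (0.423)(0.281)) = 3 * 1.118863 = 3.356589
  c_1 = sigma^2 theta_1 = 3 * (0.423) = 1.269
  c_2 = 0
Equations for k = 0, 1, 2 (AR order 2, c_2 = 0):
  (E0) gamma(0) = phi_1 gamma(1) + phi_2 gamma(2) + c_0
  (E1) gamma(1) = phi_1 gamma(0) + phi_2 gamma(1) + c_1
  (E2) gamma(2) = phi_1 gamma(1) + phi_2 gamma(0)
From (E1): gamma(1) = A gamma(0) + B with
  A = phi_1 / (1 - phi_2) = -0.142 / 0.287 = -0.494774,   B = c_1 / (1 - phi_2) = 1.269 / 0.287 = 4.421603.
Insert (E2) into (E0): gamma(0) (1 - phi_2^2) = phi_1 (1 + phi_2) gamma(1) + c_0.
  phi_1 (1 + phi_2) = (-0.142)(1.713) = -0.243246,   1 - phi_2^2 = 0.491631.
Replace gamma(1) by A gamma(0) + B and collect gamma(0):
  gamma(0) [0.491631 - (-0.243246)(-0.494774)] = (-0.243246)(4.421603) + 3.356589
  gamma(0) * 0.371279 = 2.281052
  gamma(0) = 2.281052 / 0.371279 = 6.143762.
Therefore gamma(0) = 6.1438 (to 4 decimal places).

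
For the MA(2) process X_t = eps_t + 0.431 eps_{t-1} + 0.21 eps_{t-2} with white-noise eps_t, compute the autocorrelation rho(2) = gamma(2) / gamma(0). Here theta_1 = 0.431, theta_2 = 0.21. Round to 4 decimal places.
\rho(2) = 0.1708

For an MA(q) process with theta_0 = 1, the autocovariance is
  gamma(k) = sigma^2 * sum_{i=0..q-k} theta_i * theta_{i+k},
and rho(k) = gamma(k) / gamma(0). Sigma^2 cancels.
  numerator   = (1)*(0.21) = 0.21.
  denominator = (1)^2 + (0.431)^2 + (0.21)^2 = 1.229861.
  rho(2) = 0.21 / 1.229861 = 0.1708.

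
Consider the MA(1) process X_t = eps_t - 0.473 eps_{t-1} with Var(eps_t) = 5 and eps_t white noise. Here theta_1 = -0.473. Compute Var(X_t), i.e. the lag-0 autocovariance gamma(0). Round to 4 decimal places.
\gamma(0) = 6.1186

For an MA(q) process X_t = eps_t + sum_i theta_i eps_{t-i} with
Var(eps_t) = sigma^2, the variance is
  gamma(0) = sigma^2 * (1 + sum_i theta_i^2).
  sum_i theta_i^2 = (-0.473)^2 = 0.223729.
  gamma(0) = 5 * (1 + 0.223729) = 5 * 1.223729 = 6.118645, which rounds to 6.1186.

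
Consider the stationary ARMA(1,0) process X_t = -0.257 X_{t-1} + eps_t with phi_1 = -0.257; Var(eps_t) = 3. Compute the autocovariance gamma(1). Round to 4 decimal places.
\gamma(1) = -0.8255

Multiply the model equation by X_{t-k} and take expectations. With theta_0 = psi_0 = 1 and psi_j the MA(infinity) weights, this gives
  gamma(k) - sum_i phi_i gamma(k-i) = c_k,
  c_k = sigma^2 * sum_{j=k..q} theta_j psi_{j-k}   (c_k = 0 for k > q),
using gamma(-m) = gamma(m).
Pure AR (q = 0): c_0 = sigma^2 = 3, c_k = 0 for k >= 1.
Equations for k = 0 and k = 1 (AR order 1):
  gamma(0) = phi_1 gamma(1) + c_0
  gamma(1) = phi_1 gamma(0) + c_1
Substituting the second into the first: gamma(0) (1 - phi_1^2) = c_0 + phi_1 c_1, so
  gamma(0) = c_0 / (1 - phi_1^2) = 3 / (1 - (-0.257)^2) = 3 / 0.933951 = 3.21216.
  gamma(1) = phi_1 gamma(0) = (-0.257)(3.21216) = -0.825525.
Therefore gamma(1) = -0.8255 (to 4 decimal places).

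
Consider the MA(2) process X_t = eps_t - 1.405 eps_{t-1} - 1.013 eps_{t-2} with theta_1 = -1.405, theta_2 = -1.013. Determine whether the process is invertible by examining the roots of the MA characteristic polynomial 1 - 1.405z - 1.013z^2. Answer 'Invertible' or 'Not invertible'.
\text{Not invertible}

The MA(q) characteristic polynomial is P(z) = 1 - 1.405z - 1.013z^2.
Invertibility requires all roots to lie outside the unit circle, i.e. |z| > 1 for every root.
Set 1 + (-1.405) z + (-1.013) z^2 = 0, i.e. a z^2 + b z + c = 0 with a = -1.013, b = -1.405, c = 1.
Discriminant D = b^2 - 4ac = (-1.405)^2 - 4*(-1.013)*1 = 1.974025 - (-4.052) = 6.026025.
D >= 0, so the roots are real: z = (-b +/- sqrt(D)) / (2a) = (1.405 +/- 2.454796) / (-2.026).
  z_1 = (1.405 + 2.454796) / (-2.026) = -1.9051,   |z_1| = 1.9051.
  z_2 = (1.405 - 2.454796) / (-2.026) = 0.5182,   |z_2| = 0.5182.
Moduli of all roots: 1.9051, 0.5182.
All moduli strictly greater than 1? No.
Verdict: Not invertible.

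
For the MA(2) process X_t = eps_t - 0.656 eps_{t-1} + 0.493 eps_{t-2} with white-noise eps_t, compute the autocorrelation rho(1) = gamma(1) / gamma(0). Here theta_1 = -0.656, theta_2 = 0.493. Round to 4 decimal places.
\rho(1) = -0.5853

For an MA(q) process with theta_0 = 1, the autocovariance is
  gamma(k) = sigma^2 * sum_{i=0..q-k} theta_i * theta_{i+k},
and rho(k) = gamma(k) / gamma(0). Sigma^2 cancels.
  numerator   = (1)*(-0.656) + (-0.656)*(0.493) = -0.979408.
  denominator = (1)^2 + (-0.656)^2 + (0.493)^2 = 1.673385.
  rho(1) = -0.979408 / 1.673385 = -0.5853.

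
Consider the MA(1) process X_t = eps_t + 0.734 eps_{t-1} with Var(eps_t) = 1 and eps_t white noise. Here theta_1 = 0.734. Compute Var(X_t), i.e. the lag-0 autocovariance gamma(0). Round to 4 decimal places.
\gamma(0) = 1.5388

For an MA(q) process X_t = eps_t + sum_i theta_i eps_{t-i} with
Var(eps_t) = sigma^2, the variance is
  gamma(0) = sigma^2 * (1 + sum_i theta_i^2).
  sum_i theta_i^2 = (0.734)^2 = 0.538756.
  gamma(0) = 1 * (1 + 0.538756) = 1 * 1.538756 = 1.538756, which rounds to 1.5388.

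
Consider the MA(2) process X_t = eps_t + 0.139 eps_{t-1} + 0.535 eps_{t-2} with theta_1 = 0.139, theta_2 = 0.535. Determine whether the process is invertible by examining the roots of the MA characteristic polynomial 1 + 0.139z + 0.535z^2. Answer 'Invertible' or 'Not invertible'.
\text{Invertible}

The MA(q) characteristic polynomial is P(z) = 1 + 0.139z + 0.535z^2.
Invertibility requires all roots to lie outside the unit circle, i.e. |z| > 1 for every root.
Set 1 + (0.139) z + (0.535) z^2 = 0, i.e. a z^2 + b z + c = 0 with a = 0.535, b = 0.139, c = 1.
Discriminant D = b^2 - 4ac = (0.139)^2 - 4*(0.535)*1 = 0.019321 - (2.14) = -2.120679.
D < 0, so the roots are the complex-conjugate pair z = (-b +/- i sqrt(-D)) / (2a) = -0.1299 +/- 1.361i.
For a conjugate pair |z|^2 = z * conj(z) = (product of roots) = c/a = 1/(0.535) = 1.869159, so |z| = sqrt(1.869159) = 1.3672 for both roots.
Moduli of all roots: 1.3672, 1.3672.
All moduli strictly greater than 1? Yes.
Verdict: Invertible.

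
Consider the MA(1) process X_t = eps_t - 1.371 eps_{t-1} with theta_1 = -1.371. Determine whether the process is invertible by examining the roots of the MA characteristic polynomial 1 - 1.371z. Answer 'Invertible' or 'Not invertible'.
\text{Not invertible}

The MA(q) characteristic polynomial is P(z) = 1 - 1.371z.
Invertibility requires all roots to lie outside the unit circle, i.e. |z| > 1 for every root.
This is linear in z: 1 + (-1.371) z = 0  =>  z = -1/(-1.371) = 0.729395,  |z| = 0.729395.
Moduli of all roots: 0.7294.
All moduli strictly greater than 1? No.
Verdict: Not invertible.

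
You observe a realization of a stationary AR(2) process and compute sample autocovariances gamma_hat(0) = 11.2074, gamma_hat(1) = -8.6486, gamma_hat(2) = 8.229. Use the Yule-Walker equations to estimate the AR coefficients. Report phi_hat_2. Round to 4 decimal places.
\hat\phi_{2} = 0.3430

The Yule-Walker equations for an AR(p) process read, in matrix form,
  Gamma_p phi = r_p,   with   (Gamma_p)_{ij} = gamma(|i - j|),
                       (r_p)_i = gamma(i),   i,j = 1..p.
Substitute the sample gammas (Toeplitz matrix and right-hand side of size 2):
  Gamma_p = [[11.2074, -8.6486], [-8.6486, 11.2074]]
  r_p     = [-8.6486, 8.229]
Written out:
  11.2074 phi_1 - 8.6486 phi_2 = -8.6486
  -8.6486 phi_1 + 11.2074 phi_2 = 8.229
Solve by Cramer's rule:
  det = gamma(0)^2 - gamma(1)^2 = (11.2074)^2 - (-8.6486)^2 = 125.60581476 - 74.79828196 = 50.8075328
  phi_hat_1 = [gamma(1) gamma(0) - gamma(1) gamma(2)] / det = [(-8.6486)(11.2074) - (-8.6486)(8.229)] / 50.8075328 = -25.75899024 / 50.8075328 = -0.507
  phi_hat_2 = [gamma(0) gamma(2) - gamma(1)^2] / det = [(11.2074)(8.229) - (-8.6486)^2] / 50.8075328 = 17.42741264 / 50.8075328 = 0.343
So phi_hat = [-0.5070, 0.3430].
Therefore phi_hat_2 = 0.3430.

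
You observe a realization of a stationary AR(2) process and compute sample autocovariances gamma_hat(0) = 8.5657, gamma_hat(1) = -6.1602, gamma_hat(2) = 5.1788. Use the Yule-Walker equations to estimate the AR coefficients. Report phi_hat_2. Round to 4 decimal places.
\hat\phi_{2} = 0.1810

The Yule-Walker equations for an AR(p) process read, in matrix form,
  Gamma_p phi = r_p,   with   (Gamma_p)_{ij} = gamma(|i - j|),
                       (r_p)_i = gamma(i),   i,j = 1..p.
Substitute the sample gammas (Toeplitz matrix and right-hand side of size 2):
  Gamma_p = [[8.5657, -6.1602], [-6.1602, 8.5657]]
  r_p     = [-6.1602, 5.1788]
Written out:
  8.5657 phi_1 - 6.1602 phi_2 = -6.1602
  -6.1602 phi_1 + 8.5657 phi_2 = 5.1788
Solve by Cramer's rule:
  det = gamma(0)^2 - gamma(1)^2 = (8.5657)^2 - (-6.1602)^2 = 73.37121649 - 37.94806404 = 35.42315245
  phi_hat_1 = [gamma(1) gamma(0) - gamma(1) gamma(2)] / det = [(-6.1602)(8.5657) - (-6.1602)(5.1788)] / 35.42315245 = -20.86398138 / 35.42315245 = -0.589
  phi_hat_2 = [gamma(0) gamma(2) - gamma(1)^2] / det = [(8.5657)(5.1788) - (-6.1602)^2] / 35.42315245 = 6.41198312 / 35.42315245 = 0.181
So phi_hat = [-0.5890, 0.1810].
Therefore phi_hat_2 = 0.1810.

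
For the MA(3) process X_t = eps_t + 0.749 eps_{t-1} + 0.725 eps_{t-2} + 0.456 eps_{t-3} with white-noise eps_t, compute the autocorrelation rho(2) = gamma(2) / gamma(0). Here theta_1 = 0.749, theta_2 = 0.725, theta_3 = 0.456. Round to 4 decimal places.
\rho(2) = 0.4648

For an MA(q) process with theta_0 = 1, the autocovariance is
  gamma(k) = sigma^2 * sum_{i=0..q-k} theta_i * theta_{i+k},
and rho(k) = gamma(k) / gamma(0). Sigma^2 cancels.
  numerator   = (1)*(0.725) + (0.749)*(0.456) = 1.066544.
  denominator = (1)^2 + (0.749)^2 + (0.725)^2 + (0.456)^2 = 2.294562.
  rho(2) = 1.066544 / 2.294562 = 0.4648.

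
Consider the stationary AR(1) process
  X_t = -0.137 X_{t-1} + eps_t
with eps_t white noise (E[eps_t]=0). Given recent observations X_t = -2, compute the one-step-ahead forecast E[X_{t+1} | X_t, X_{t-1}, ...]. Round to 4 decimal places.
E[X_{t+1} \mid \mathcal F_t] = 0.2740

For an AR(p) model X_t = c + sum_i phi_i X_{t-i} + eps_t, the
one-step-ahead conditional mean is
  E[X_{t+1} | X_t, ...] = c + sum_i phi_i X_{t+1-i}.
Substitute known values:
  E[X_{t+1} | ...] = (-0.137) * (-2)
                   = 0.2740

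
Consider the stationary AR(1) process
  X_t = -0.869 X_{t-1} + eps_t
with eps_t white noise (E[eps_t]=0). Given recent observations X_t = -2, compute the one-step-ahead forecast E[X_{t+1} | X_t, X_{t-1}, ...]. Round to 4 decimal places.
E[X_{t+1} \mid \mathcal F_t] = 1.7380

For an AR(p) model X_t = c + sum_i phi_i X_{t-i} + eps_t, the
one-step-ahead conditional mean is
  E[X_{t+1} | X_t, ...] = c + sum_i phi_i X_{t+1-i}.
Substitute known values:
  E[X_{t+1} | ...] = (-0.869) * (-2)
                   = 1.7380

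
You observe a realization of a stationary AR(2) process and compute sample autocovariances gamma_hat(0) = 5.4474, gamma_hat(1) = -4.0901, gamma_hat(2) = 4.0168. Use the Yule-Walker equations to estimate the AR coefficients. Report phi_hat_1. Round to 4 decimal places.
\hat\phi_{1} = -0.4520

The Yule-Walker equations for an AR(p) process read, in matrix form,
  Gamma_p phi = r_p,   with   (Gamma_p)_{ij} = gamma(|i - j|),
                       (r_p)_i = gamma(i),   i,j = 1..p.
Substitute the sample gammas (Toeplitz matrix and right-hand side of size 2):
  Gamma_p = [[5.4474, -4.0901], [-4.0901, 5.4474]]
  r_p     = [-4.0901, 4.0168]
Written out:
  5.4474 phi_1 - 4.0901 phi_2 = -4.0901
  -4.0901 phi_1 + 5.4474 phi_2 = 4.0168
Solve by Cramer's rule:
  det = gamma(0)^2 - gamma(1)^2 = (5.4474)^2 - (-4.0901)^2 = 29.67416676 - 16.72891801 = 12.94524875
  phi_hat_1 = [gamma(1) gamma(0) - gamma(1) gamma(2)] / det = [(-4.0901)(5.4474) - (-4.0901)(4.0168)] / 12.94524875 = -5.85129706 / 12.94524875 = -0.452
  phi_hat_2 = [gamma(0) gamma(2) - gamma(1)^2] / det = [(5.4474)(4.0168) - (-4.0901)^2] / 12.94524875 = 5.15219831 / 12.94524875 = 0.398
So phi_hat = [-0.4520, 0.3980].
Therefore phi_hat_1 = -0.4520.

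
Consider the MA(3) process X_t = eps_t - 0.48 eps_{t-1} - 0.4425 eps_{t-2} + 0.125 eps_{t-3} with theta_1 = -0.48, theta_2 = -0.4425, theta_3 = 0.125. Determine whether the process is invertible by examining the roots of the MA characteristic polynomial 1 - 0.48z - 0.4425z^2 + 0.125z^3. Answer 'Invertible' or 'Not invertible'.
\text{Invertible}

The MA(q) characteristic polynomial is P(z) = 1 - 0.48z - 0.4425z^2 + 0.125z^3.
Invertibility requires all roots to lie outside the unit circle, i.e. |z| > 1 for every root.
Degree 3: look for a simple real root z0 first, then factor out (1 - z/z0) and solve the remaining quadratic.
Testing z0 = 4: P(4) = 1 + (-0.48)(4) + (-0.4425)(4)^2 + (0.125)(4)^3
  = 1 + (-1.92) + (-7.08) + (8) = 0.  So z_0 = 4 is a root, |z_0| = 4.
Divide out the factor (1 - 0.25 z) = (1 - z/z0) (since 1/z0 = 0.25):
  P(z) = (1 - 0.25 z)(1 + (-0.23) z + (-0.5) z^2)
  [check: z-coef -0.23 - (0.25) = -0.48; z^2-coef -0.5 - (0.25)(-0.23) = -0.4425; z^3-coef -(0.25)(-0.5) = 0.125.]
Remaining roots from the quadratic factor 1 + (-0.23) z + (-0.5) z^2:
  Set 1 + (-0.23) z + (-0.5) z^2 = 0, i.e. a z^2 + b z + c = 0 with a = -0.5, b = -0.23, c = 1.
  Discriminant D = b^2 - 4ac = (-0.23)^2 - 4*(-0.5)*1 = 0.0529 - (-2) = 2.0529.
  D >= 0, so the roots are real: z = (-b +/- sqrt(D)) / (2a) = (0.23 +/- 1.432794) / (-1).
    z_1 = (0.23 + 1.432794) / (-1) = -1.6628,   |z_1| = 1.6628.
    z_2 = (0.23 - 1.432794) / (-1) = 1.2028,   |z_2| = 1.2028.
Moduli of all roots: 4.0000, 1.6628, 1.2028.
All moduli strictly greater than 1? Yes.
Verdict: Invertible.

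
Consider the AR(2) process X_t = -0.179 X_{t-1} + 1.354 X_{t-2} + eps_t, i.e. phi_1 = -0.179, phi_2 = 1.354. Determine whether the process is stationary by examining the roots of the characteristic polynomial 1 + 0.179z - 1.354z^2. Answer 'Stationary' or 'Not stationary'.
\text{Not stationary}

The AR(p) characteristic polynomial is P(z) = 1 + 0.179z - 1.354z^2.
Stationarity requires all roots to lie outside the unit circle, i.e. |z| > 1 for every root.
Set 1 + (0.179) z + (-1.354) z^2 = 0, i.e. a z^2 + b z + c = 0 with a = -1.354, b = 0.179, c = 1.
Discriminant D = b^2 - 4ac = (0.179)^2 - 4*(-1.354)*1 = 0.032041 - (-5.416) = 5.448041.
D >= 0, so the roots are real: z = (-b +/- sqrt(D)) / (2a) = (-0.179 +/- 2.334104) / (-2.708).
  z_1 = (-0.179 + 2.334104) / (-2.708) = -0.7958,   |z_1| = 0.7958.
  z_2 = (-0.179 - 2.334104) / (-2.708) = 0.928,   |z_2| = 0.928.
Moduli of all roots: 0.7958, 0.9280.
All moduli strictly greater than 1? No.
Verdict: Not stationary.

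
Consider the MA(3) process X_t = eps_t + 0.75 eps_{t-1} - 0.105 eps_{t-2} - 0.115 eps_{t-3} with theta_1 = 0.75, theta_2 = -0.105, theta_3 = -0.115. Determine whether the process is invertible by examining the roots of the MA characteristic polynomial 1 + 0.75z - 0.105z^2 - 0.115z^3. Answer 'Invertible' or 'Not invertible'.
\text{Invertible}

The MA(q) characteristic polynomial is P(z) = 1 + 0.75z - 0.105z^2 - 0.115z^3.
Invertibility requires all roots to lie outside the unit circle, i.e. |z| > 1 for every root.
Degree 3: look for a simple real root z0 first, then factor out (1 - z/z0) and solve the remaining quadratic.
Testing z0 = -2: P(-2) = 1 + (0.75)(-2) + (-0.105)(-2)^2 + (-0.115)(-2)^3
  = 1 + (-1.5) + (-0.42) + (0.92) = 0.  So z_0 = -2 is a root, |z_0| = 2.
Divide out the factor (1 + 0.5 z) = (1 - z/z0) (since 1/z0 = -0.5):
  P(z) = (1 + 0.5 z)(1 + (0.25) z + (-0.23) z^2)
  [check: z-coef 0.25 - (-0.5) = 0.75; z^2-coef -0.23 - (-0.5)(0.25) = -0.105; z^3-coef -(-0.5)(-0.23) = -0.115.]
Remaining roots from the quadratic factor 1 + (0.25) z + (-0.23) z^2:
  Set 1 + (0.25) z + (-0.23) z^2 = 0, i.e. a z^2 + b z + c = 0 with a = -0.23, b = 0.25, c = 1.
  Discriminant D = b^2 - 4ac = (0.25)^2 - 4*(-0.23)*1 = 0.0625 - (-0.92) = 0.9825.
  D >= 0, so the roots are real: z = (-b +/- sqrt(D)) / (2a) = (-0.25 +/- 0.991211) / (-0.46).
    z_1 = (-0.25 + 0.991211) / (-0.46) = -1.6113,   |z_1| = 1.6113.
    z_2 = (-0.25 - 0.991211) / (-0.46) = 2.6983,   |z_2| = 2.6983.
Moduli of all roots: 2.0000, 1.6113, 2.6983.
All moduli strictly greater than 1? Yes.
Verdict: Invertible.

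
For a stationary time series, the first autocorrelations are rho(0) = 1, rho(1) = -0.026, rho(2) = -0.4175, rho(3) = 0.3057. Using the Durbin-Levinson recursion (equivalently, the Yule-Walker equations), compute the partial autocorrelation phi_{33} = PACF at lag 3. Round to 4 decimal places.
\phi_{33} = 0.3390

The PACF at lag k is phi_{kk}, the last component of the solution
to the Yule-Walker system G_k phi = r_k where
  (G_k)_{ij} = rho(|i - j|), (r_k)_i = rho(i), i,j = 1..k.
Equivalently, Durbin-Levinson gives phi_{kk} iteratively:
  phi_{11} = rho(1)
  phi_{kk} = [rho(k) - sum_{j=1..k-1} phi_{k-1,j} rho(k-j)]
            / [1 - sum_{j=1..k-1} phi_{k-1,j} rho(j)],
  phi_{k,j} = phi_{k-1,j} - phi_{kk} phi_{k-1,k-j},  j = 1..k-1.
Step k = 1:
  phi_11 = rho(1) = -0.026.
Step k = 2:
  phi_22 = [rho(2) - phi_11 rho(1)] / [1 - phi_11 rho(1)] = [-0.4175 - (-0.026)(-0.026)] / [1 - (-0.026)(-0.026)]
         = -0.418176 / 0.999324 = -0.418459.
  Update: phi_21 = phi_11 - phi_22 phi_11 = -0.026 - (-0.418459)(-0.026) = -0.03688.
Step k = 3:
  phi_33 = [rho(3) - phi_21 rho(2) - phi_22 rho(1)] / [1 - phi_21 rho(1) - phi_22 rho(2)]
    numerator   = 0.3057 - (-0.03688)(-0.4175) - (-0.418459)(-0.026) = 0.2794227
    denominator = 1 - (-0.03688)(-0.026) - (-0.418459)(-0.4175) = 0.82433454
  phi_33 = 0.2794227 / 0.82433454 = 0.339.
Therefore phi_{33} = 0.3390.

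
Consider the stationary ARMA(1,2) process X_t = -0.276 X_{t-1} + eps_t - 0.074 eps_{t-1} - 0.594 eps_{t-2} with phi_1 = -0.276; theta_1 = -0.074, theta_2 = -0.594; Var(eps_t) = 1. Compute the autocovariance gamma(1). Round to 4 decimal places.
\gamma(1) = -0.2498

Multiply the model equation by X_{t-k} and take expectations. With theta_0 = psi_0 = 1 and psi_j the MA(infinity) weights, this gives
  gamma(k) - sum_i phi_i gamma(k-i) = c_k,
  c_k = sigma^2 * sum_{j=k..q} theta_j psi_{j-k}   (c_k = 0 for k > q),
using gamma(-m) = gamma(m).
psi-weights needed (psi_j = theta_j + sum_i phi_i psi_{j-i}):
  psi_1 = theta_1 + phi_1 = -0.074 + (-0.276) = -0.35
  psi_2 = theta_2 + phi_1 psi_1 = -0.594 + (-0.276)(-0.35) = -0.4974
Right-hand sides:
  c_0 = sigma^2 (1 + theta_1 psi_1 + theta_2 psi_2) = 1 * (1 + (-0.074)(-0.35) + (-0.594)(-0.4974)) = 1 * 1.321356 = 1.321356
  c_1 = sigma^2 (theta_1 + theta_2 psi_1) = 1 * (-0.074 + (-0.594)(-0.35)) = 0.1339
  c_2 = sigma^2 theta_2 = 1 * (-0.594) = -0.594
Equations for k = 0 and k = 1 (AR order 1):
  gamma(0) = phi_1 gamma(1) + c_0
  gamma(1) = phi_1 gamma(0) + c_1
Substituting the second into the first: gamma(0) (1 - phi_1^2) = c_0 + phi_1 c_1, so
  gamma(0) = (c_0 + phi_1 c_1) / (1 - phi_1^2) = (1.321356 + (-0.276)(0.1339)) / (1 - (-0.276)^2) = 1.284399 / 0.923824 = 1.390307.
  gamma(1) = phi_1 gamma(0) + c_1 = (-0.276)(1.390307) + (0.1339) = -0.249825.
Therefore gamma(1) = -0.2498 (to 4 decimal places).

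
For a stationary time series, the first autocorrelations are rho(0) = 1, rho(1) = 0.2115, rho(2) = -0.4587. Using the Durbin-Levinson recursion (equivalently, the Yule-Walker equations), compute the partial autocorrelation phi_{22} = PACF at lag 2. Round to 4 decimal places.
\phi_{22} = -0.5270

The PACF at lag k is phi_{kk}, the last component of the solution
to the Yule-Walker system G_k phi = r_k where
  (G_k)_{ij} = rho(|i - j|), (r_k)_i = rho(i), i,j = 1..k.
Equivalently, Durbin-Levinson gives phi_{kk} iteratively:
  phi_{11} = rho(1)
  phi_{kk} = [rho(k) - sum_{j=1..k-1} phi_{k-1,j} rho(k-j)]
            / [1 - sum_{j=1..k-1} phi_{k-1,j} rho(j)],
  phi_{k,j} = phi_{k-1,j} - phi_{kk} phi_{k-1,k-j},  j = 1..k-1.
Step k = 1:
  phi_11 = rho(1) = 0.2115.
Step k = 2:
  phi_22 = [rho(2) - phi_11 rho(1)] / [1 - phi_11 rho(1)] = [-0.4587 - (0.2115)(0.2115)] / [1 - (0.2115)(0.2115)]
         = -0.50343225 / 0.95526775 = -0.527.
Therefore phi_{22} = -0.5270.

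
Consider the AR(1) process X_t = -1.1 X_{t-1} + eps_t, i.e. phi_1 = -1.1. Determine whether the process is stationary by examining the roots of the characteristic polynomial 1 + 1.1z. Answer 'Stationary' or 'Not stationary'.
\text{Not stationary}

The AR(p) characteristic polynomial is P(z) = 1 + 1.1z.
Stationarity requires all roots to lie outside the unit circle, i.e. |z| > 1 for every root.
This is linear in z: 1 + (1.1) z = 0  =>  z = -1/(1.1) = -0.909091,  |z| = 0.909091.
Moduli of all roots: 0.9091.
All moduli strictly greater than 1? No.
Verdict: Not stationary.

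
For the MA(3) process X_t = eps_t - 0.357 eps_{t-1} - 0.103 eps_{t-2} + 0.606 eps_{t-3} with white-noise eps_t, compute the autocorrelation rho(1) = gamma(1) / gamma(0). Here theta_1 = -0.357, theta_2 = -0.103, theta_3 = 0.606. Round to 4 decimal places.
\rho(1) = -0.2542

For an MA(q) process with theta_0 = 1, the autocovariance is
  gamma(k) = sigma^2 * sum_{i=0..q-k} theta_i * theta_{i+k},
and rho(k) = gamma(k) / gamma(0). Sigma^2 cancels.
  numerator   = (1)*(-0.357) + (-0.357)*(-0.103) + (-0.103)*(0.606) = -0.382647.
  denominator = (1)^2 + (-0.357)^2 + (-0.103)^2 + (0.606)^2 = 1.505294.
  rho(1) = -0.382647 / 1.505294 = -0.2542.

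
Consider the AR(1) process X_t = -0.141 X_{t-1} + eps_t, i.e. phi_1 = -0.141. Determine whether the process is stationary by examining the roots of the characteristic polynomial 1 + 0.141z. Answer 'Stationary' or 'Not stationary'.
\text{Stationary}

The AR(p) characteristic polynomial is P(z) = 1 + 0.141z.
Stationarity requires all roots to lie outside the unit circle, i.e. |z| > 1 for every root.
This is linear in z: 1 + (0.141) z = 0  =>  z = -1/(0.141) = -7.092199,  |z| = 7.092199.
Moduli of all roots: 7.0922.
All moduli strictly greater than 1? Yes.
Verdict: Stationary.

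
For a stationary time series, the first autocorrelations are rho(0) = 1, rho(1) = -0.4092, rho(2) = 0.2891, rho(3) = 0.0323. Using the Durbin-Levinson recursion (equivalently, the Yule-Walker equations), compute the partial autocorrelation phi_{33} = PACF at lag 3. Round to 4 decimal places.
\phi_{33} = 0.2370

The PACF at lag k is phi_{kk}, the last component of the solution
to the Yule-Walker system G_k phi = r_k where
  (G_k)_{ij} = rho(|i - j|), (r_k)_i = rho(i), i,j = 1..k.
Equivalently, Durbin-Levinson gives phi_{kk} iteratively:
  phi_{11} = rho(1)
  phi_{kk} = [rho(k) - sum_{j=1..k-1} phi_{k-1,j} rho(k-j)]
            / [1 - sum_{j=1..k-1} phi_{k-1,j} rho(j)],
  phi_{k,j} = phi_{k-1,j} - phi_{kk} phi_{k-1,k-j},  j = 1..k-1.
Step k = 1:
  phi_11 = rho(1) = -0.4092.
Step k = 2:
  phi_22 = [rho(2) - phi_11 rho(1)] / [1 - phi_11 rho(1)] = [0.2891 - (-0.4092)(-0.4092)] / [1 - (-0.4092)(-0.4092)]
         = 0.12165536 / 0.83255536 = 0.146123.
  Update: phi_21 = phi_11 - phi_22 phi_11 = -0.4092 - (0.146123)(-0.4092) = -0.349407.
Step k = 3:
  phi_33 = [rho(3) - phi_21 rho(2) - phi_22 rho(1)] / [1 - phi_21 rho(1) - phi_22 rho(2)]
    numerator   = 0.0323 - (-0.349407)(0.2891) - (0.146123)(-0.4092) = 0.1931069
    denominator = 1 - (-0.349407)(-0.4092) - (0.146123)(0.2891) = 0.81477873
  phi_33 = 0.1931069 / 0.81477873 = 0.237.
Therefore phi_{33} = 0.2370.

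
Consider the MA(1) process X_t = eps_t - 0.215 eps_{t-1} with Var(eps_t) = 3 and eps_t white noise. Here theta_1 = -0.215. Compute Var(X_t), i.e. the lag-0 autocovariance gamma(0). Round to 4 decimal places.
\gamma(0) = 3.1387

For an MA(q) process X_t = eps_t + sum_i theta_i eps_{t-i} with
Var(eps_t) = sigma^2, the variance is
  gamma(0) = sigma^2 * (1 + sum_i theta_i^2).
  sum_i theta_i^2 = (-0.215)^2 = 0.046225.
  gamma(0) = 3 * (1 + 0.046225) = 3 * 1.046225 = 3.138675, which rounds to 3.1387.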